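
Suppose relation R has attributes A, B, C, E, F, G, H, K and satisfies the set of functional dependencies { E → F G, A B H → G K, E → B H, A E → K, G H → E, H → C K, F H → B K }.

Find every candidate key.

{A, E}⁺: E→FG adds F, G; E→BH adds B, H; AE→K adds K; H→CK adds C → {A, B, C, E, F, G, H, K}.
{A, B, H}⁺: ABH→GK adds G, K; GH→E adds E; H→CK adds C; E→FG adds F → {A, B, C, E, F, G, H, K}.
{A, F, H}⁺: H→CK adds C, K; FH→BK adds B; ABH→GK adds G; GH→E adds E → {A, B, C, E, F, G, H, K}.
{A, G, H}⁺: GH→E adds E; H→CK adds C, K; E→FG adds F; E→BH adds B → {A, B, C, E, F, G, H, K}.
Any other superkey contains one of these as a subset, so there are no further candidate keys.

{A, E}, {A, B, H}, {A, F, H}, {A, G, H}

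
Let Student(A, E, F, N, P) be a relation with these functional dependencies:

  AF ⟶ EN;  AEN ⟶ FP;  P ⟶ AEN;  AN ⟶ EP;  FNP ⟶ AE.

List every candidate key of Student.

P; AF; AN

{P}⁺: P→AEN adds A, E, N; AEN→FP adds F → {A, E, F, N, P}.
{A, F}⁺: AF→EN adds E, N; AEN→FP adds P → {A, E, F, N, P}. Minimal: {F}⁺ = {F}; {A}⁺ = {A} — none reach the full schema.
{A, N}⁺: AN→EP adds E, P; AEN→FP adds F → {A, E, F, N, P}. Minimal: {N}⁺ = {N}; {A}⁺ = {A} — none reach the full schema.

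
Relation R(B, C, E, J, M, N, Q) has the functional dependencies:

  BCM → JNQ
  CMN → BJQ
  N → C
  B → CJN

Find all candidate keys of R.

Attributes E, M never appear on any right-hand side, so every candidate key must contain {E, M}.
{E, M}⁺ = {E, M}, which is not all of the schema, so we must add further attributes.
{B, E, M}⁺: B→CJN adds C, J, N; BCM→JNQ adds Q → {B, C, E, J, M, N, Q}. Minimal: {E, M}⁺ = {E, M}; {B, M}⁺ = {B, C, J, M, N, Q}; {B, E}⁺ = {B, C, E, J, N} — none reach the full schema.
{E, M, N}⁺: N→C adds C; CMN→BJQ adds B, J, Q → {B, C, E, J, M, N, Q}. Minimal: {M, N}⁺ = {B, C, J, M, N, Q}; {E, N}⁺ = {C, E, N}; {E, M}⁺ = {E, M} — none reach the full schema.

(B, E, M); (E, M, N)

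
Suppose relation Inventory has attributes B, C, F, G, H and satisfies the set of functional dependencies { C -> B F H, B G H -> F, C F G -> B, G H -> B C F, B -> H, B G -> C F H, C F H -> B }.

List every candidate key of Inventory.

{B, G}; {C, G}; {G, H}

Attribute G never appears on the right-hand side of any dependency, so G must belong to every candidate key.
{G}⁺ = {G}, which is not all of the schema, so we must add further attributes.
{B, G}⁺: B→H adds H; BG→CFH adds C, F → {B, C, F, G, H}.
{C, G}⁺: C→BFH adds B, F, H → {B, C, F, G, H}.
{G, H}⁺: GH→BCF adds B, C, F → {B, C, F, G, H}.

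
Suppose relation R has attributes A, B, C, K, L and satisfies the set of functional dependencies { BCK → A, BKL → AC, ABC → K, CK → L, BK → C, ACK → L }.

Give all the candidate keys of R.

{B, K}, {A, B, C}

Attribute B never appears on the right-hand side of any dependency, so B must belong to every candidate key.
{B}⁺ = {B}, which is not all of the schema, so we must add further attributes.
{B, K}⁺: BK→C adds C; BCK→A adds A; CK→L adds L → {A, B, C, K, L}. Minimal: {K}⁺ = {K}; {B}⁺ = {B} — none reach the full schema.
{A, B, C}⁺: ABC→K adds K; CK→L adds L → {A, B, C, K, L}. Minimal: {B, C}⁺ = {B, C}; {A, C}⁺ = {A, C}; {A, B}⁺ = {A, B} — none reach the full schema.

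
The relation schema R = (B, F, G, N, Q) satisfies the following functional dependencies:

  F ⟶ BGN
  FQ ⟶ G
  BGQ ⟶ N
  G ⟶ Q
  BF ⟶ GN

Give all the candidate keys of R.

{F}⁺: F→BGN adds B, G, N; G→Q adds Q → {B, F, G, N, Q}.

(F)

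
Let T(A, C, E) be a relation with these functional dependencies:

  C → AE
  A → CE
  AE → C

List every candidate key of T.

A; C

{A}⁺: A→CE adds C, E → {A, C, E}.
{C}⁺: C→AE adds A, E → {A, C, E}.
Any other superkey contains one of these as a subset, so there are no further candidate keys.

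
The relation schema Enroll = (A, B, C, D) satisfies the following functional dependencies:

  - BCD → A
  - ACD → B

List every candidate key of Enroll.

Attributes C, D never appear on any right-hand side, so every candidate key must contain {C, D}.
{C, D}⁺ = {C, D}, which is not all of the schema, so we must add further attributes.
{A, C, D}⁺: ACD→B adds B → {A, B, C, D}. Minimal: {C, D}⁺ = {C, D}; {A, D}⁺ = {A, D}; {A, C}⁺ = {A, C} — none reach the full schema.
{B, C, D}⁺: BCD→A adds A → {A, B, C, D}. Minimal: {C, D}⁺ = {C, D}; {B, D}⁺ = {B, D}; {B, C}⁺ = {B, C} — none reach the full schema.

{A, C, D}, {B, C, D}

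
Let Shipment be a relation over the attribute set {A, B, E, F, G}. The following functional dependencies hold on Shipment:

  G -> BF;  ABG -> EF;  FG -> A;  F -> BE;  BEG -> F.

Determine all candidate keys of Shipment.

G

Attribute G never appears on the right-hand side of any dependency, so G must belong to every candidate key.
{G}⁺ = {A, B, E, F, G}, which is all of the schema, so {G} is the only candidate key.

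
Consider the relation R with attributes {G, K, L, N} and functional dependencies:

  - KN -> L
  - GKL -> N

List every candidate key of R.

{G, K, L}⁺: GKL→N adds N → {G, K, L, N}. Minimal: {K, L}⁺ = {K, L}; {G, L}⁺ = {G, L}; {G, K}⁺ = {G, K} — none reach the full schema.
{G, K, N}⁺: KN→L adds L → {G, K, L, N}. Minimal: {K, N}⁺ = {K, L, N}; {G, N}⁺ = {G, N}; {G, K}⁺ = {G, K} — none reach the full schema.

{G, K, L}; {G, K, N}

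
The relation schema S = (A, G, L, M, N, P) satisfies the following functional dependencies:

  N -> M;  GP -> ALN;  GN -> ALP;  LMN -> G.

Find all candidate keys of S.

{G, N}⁺: N→M adds M; GN→ALP adds A, L, P → {A, G, L, M, N, P}. Minimal: {N}⁺ = {M, N}; {G}⁺ = {G} — none reach the full schema.
{G, P}⁺: GP→ALN adds A, L, N; N→M adds M → {A, G, L, M, N, P}. Minimal: {P}⁺ = {P}; {G}⁺ = {G} — none reach the full schema.
{L, N}⁺: N→M adds M; LMN→G adds G; GN→ALP adds A, P → {A, G, L, M, N, P}. Minimal: {N}⁺ = {M, N}; {L}⁺ = {L} — none reach the full schema.
Any other superkey contains one of these as a subset, so there are no further candidate keys.

{G, N}; {G, P}; {L, N}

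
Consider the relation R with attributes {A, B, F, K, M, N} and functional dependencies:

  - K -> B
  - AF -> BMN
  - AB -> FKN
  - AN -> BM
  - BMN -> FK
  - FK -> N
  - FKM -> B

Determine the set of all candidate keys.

{A, B}; {A, F}; {A, K}; {A, N}

Attribute A never appears on the right-hand side of any dependency, so A must belong to every candidate key.
{A}⁺ = {A}, which is not all of the schema, so we must add further attributes.
{A, B}⁺: AB→FKN adds F, K, N; AN→BM adds M → {A, B, F, K, M, N}. Minimal: {B}⁺ = {B}; {A}⁺ = {A} — none reach the full schema.
{A, F}⁺: AF→BMN adds B, M, N; AB→FKN adds K → {A, B, F, K, M, N}. Minimal: {F}⁺ = {F}; {A}⁺ = {A} — none reach the full schema.
{A, K}⁺: K→B adds B; AB→FKN adds F, N; AN→BM adds M → {A, B, F, K, M, N}. Minimal: {K}⁺ = {B, K}; {A}⁺ = {A} — none reach the full schema.
{A, N}⁺: AN→BM adds B, M; BMN→FK adds F, K → {A, B, F, K, M, N}. Minimal: {N}⁺ = {N}; {A}⁺ = {A} — none reach the full schema.
Any other superkey contains one of these as a subset, so there are no further candidate keys.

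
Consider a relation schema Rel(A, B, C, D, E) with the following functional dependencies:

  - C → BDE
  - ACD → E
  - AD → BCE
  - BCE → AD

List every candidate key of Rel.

{C}⁺: C→BDE adds B, D, E; BCE→AD adds A → {A, B, C, D, E}.
{A, D}⁺: AD→BCE adds B, C, E → {A, B, C, D, E}. Minimal: {D}⁺ = {D}; {A}⁺ = {A} — none reach the full schema.
Any other superkey contains one of these as a subset, so there are no further candidate keys.

{C}, {A, D}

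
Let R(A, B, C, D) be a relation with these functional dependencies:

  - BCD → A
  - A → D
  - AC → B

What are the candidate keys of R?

{A, C}; {B, C, D}

{A, C}⁺: A→D adds D; AC→B adds B → {A, B, C, D}.
{B, C, D}⁺: BCD→A adds A → {A, B, C, D}.
Any other superkey contains one of these as a subset, so there are no further candidate keys.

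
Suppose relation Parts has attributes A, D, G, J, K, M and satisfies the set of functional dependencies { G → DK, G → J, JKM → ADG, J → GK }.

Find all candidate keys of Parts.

Attribute M never appears on the right-hand side of any dependency, so M must belong to every candidate key.
{M}⁺ = {M}, which is not all of the schema, so we must add further attributes.
{G, M}⁺: G→DK adds D, K; G→J adds J; JKM→ADG adds A → {A, D, G, J, K, M}. Minimal: {M}⁺ = {M}; {G}⁺ = {D, G, J, K} — none reach the full schema.
{J, M}⁺: J→GK adds G, K; G→DK adds D; JKM→ADG adds A → {A, D, G, J, K, M}. Minimal: {M}⁺ = {M}; {J}⁺ = {D, G, J, K} — none reach the full schema.
Any other superkey contains one of these as a subset, so there are no further candidate keys.

{G, M}; {J, M}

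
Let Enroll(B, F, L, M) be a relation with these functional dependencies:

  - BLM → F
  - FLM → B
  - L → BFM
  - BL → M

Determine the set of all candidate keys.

{L}

Attribute L never appears on the right-hand side of any dependency, so L must belong to every candidate key.
{L}⁺ = {B, F, L, M}, which is all of the schema, so {L} is the only candidate key.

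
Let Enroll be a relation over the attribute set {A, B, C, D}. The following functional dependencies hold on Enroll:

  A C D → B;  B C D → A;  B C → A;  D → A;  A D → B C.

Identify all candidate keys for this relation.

{D}

Attribute D never appears on the right-hand side of any dependency, so D must belong to every candidate key.
{D}⁺ = {A, B, C, D}, which is all of the schema, so {D} is the only candidate key.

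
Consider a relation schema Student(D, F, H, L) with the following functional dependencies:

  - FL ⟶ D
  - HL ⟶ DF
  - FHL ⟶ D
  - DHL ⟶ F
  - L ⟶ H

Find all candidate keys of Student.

Attribute L never appears on the right-hand side of any dependency, so L must belong to every candidate key.
{L}⁺ = {D, F, H, L}, which is all of the schema, so {L} is the only candidate key.

(L)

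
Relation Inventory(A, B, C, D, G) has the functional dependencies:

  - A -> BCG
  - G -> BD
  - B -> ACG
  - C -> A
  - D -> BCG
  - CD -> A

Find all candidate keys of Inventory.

{A}⁺: A→BCG adds B, C, G; G→BD adds D → {A, B, C, D, G}.
{B}⁺: B→ACG adds A, C, G; G→BD adds D → {A, B, C, D, G}.
{C}⁺: C→A adds A; A→BCG adds B, G; G→BD adds D → {A, B, C, D, G}.
{D}⁺: D→BCG adds B, C, G; CD→A adds A → {A, B, C, D, G}.
{G}⁺: G→BD adds B, D; B→ACG adds A, C → {A, B, C, D, G}.

(A), (B), (C), (D), (G)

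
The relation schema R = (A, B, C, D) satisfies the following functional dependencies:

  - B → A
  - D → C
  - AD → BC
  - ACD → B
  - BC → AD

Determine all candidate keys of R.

{A, D}⁺: D→C adds C; AD→BC adds B → {A, B, C, D}. Minimal: {D}⁺ = {C, D}; {A}⁺ = {A} — none reach the full schema.
{B, C}⁺: B→A adds A; BC→AD adds D → {A, B, C, D}. Minimal: {C}⁺ = {C}; {B}⁺ = {A, B} — none reach the full schema.
{B, D}⁺: B→A adds A; D→C adds C → {A, B, C, D}. Minimal: {D}⁺ = {C, D}; {B}⁺ = {A, B} — none reach the full schema.
Any other superkey contains one of these as a subset, so there are no further candidate keys.

{A, D}, {B, C}, {B, D}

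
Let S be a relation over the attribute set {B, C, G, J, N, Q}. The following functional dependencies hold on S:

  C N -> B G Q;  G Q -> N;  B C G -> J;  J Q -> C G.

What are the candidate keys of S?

{C, N}⁺: CN→BGQ adds B, G, Q; BCG→J adds J → {B, C, G, J, N, Q}. Minimal: {N}⁺ = {N}; {C}⁺ = {C} — none reach the full schema.
{J, Q}⁺: JQ→CG adds C, G; GQ→N adds N; CN→BGQ adds B → {B, C, G, J, N, Q}. Minimal: {Q}⁺ = {Q}; {J}⁺ = {J} — none reach the full schema.
{C, G, Q}⁺: GQ→N adds N; CN→BGQ adds B; BCG→J adds J → {B, C, G, J, N, Q}. Minimal: {G, Q}⁺ = {G, N, Q}; {C, Q}⁺ = {C, Q}; {C, G}⁺ = {C, G} — none reach the full schema.

CN; JQ; CGQ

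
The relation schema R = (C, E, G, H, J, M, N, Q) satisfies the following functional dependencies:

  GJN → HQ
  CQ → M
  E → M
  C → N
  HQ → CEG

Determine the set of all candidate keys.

{C, G, J}⁺: C→N adds N; GJN→HQ adds H, Q; CQ→M adds M; HQ→CEG adds E → {C, E, G, H, J, M, N, Q}.
{G, J, N}⁺: GJN→HQ adds H, Q; HQ→CEG adds C, E; CQ→M adds M → {C, E, G, H, J, M, N, Q}.
{H, J, Q}⁺: HQ→CEG adds C, E, G; CQ→M adds M; C→N adds N → {C, E, G, H, J, M, N, Q}.
Any other superkey contains one of these as a subset, so there are no further candidate keys.

{C, G, J}, {G, J, N}, {H, J, Q}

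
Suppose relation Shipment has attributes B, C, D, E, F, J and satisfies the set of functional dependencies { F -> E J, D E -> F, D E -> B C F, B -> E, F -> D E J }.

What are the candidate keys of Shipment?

(F), (B, D), (D, E)

{F}⁺: F→EJ adds E, J; F→DEJ adds D; DE→BCF adds B, C → {B, C, D, E, F, J}.
{B, D}⁺: B→E adds E; DE→F adds F; DE→BCF adds C; F→DEJ adds J → {B, C, D, E, F, J}.
{D, E}⁺: DE→F adds F; DE→BCF adds B, C; F→DEJ adds J → {B, C, D, E, F, J}.
Any other superkey contains one of these as a subset, so there are no further candidate keys.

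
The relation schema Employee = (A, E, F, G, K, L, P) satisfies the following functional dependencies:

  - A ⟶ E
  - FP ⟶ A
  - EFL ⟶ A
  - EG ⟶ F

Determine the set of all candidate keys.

{A, G, K, L, P}⁺: A→E adds E; EG→F adds F → {A, E, F, G, K, L, P}.
{E, G, K, L, P}⁺: EG→F adds F; FP→A adds A → {A, E, F, G, K, L, P}.
{F, G, K, L, P}⁺: FP→A adds A; A→E adds E → {A, E, F, G, K, L, P}.

AGKLP, EGKLP, FGKLP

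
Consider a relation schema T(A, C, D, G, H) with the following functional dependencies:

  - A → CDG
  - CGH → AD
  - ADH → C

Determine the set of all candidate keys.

Attribute H never appears on the right-hand side of any dependency, so H must belong to every candidate key.
{H}⁺ = {H}, which is not all of the schema, so we must add further attributes.
{A, H}⁺: A→CDG adds C, D, G → {A, C, D, G, H}.
{C, G, H}⁺: CGH→AD adds A, D → {A, C, D, G, H}.
Any other superkey contains one of these as a subset, so there are no further candidate keys.

(A, H), (C, G, H)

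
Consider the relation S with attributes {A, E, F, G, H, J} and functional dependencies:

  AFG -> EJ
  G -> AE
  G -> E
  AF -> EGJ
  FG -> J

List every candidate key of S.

(A, F, H), (F, G, H)

{A, F, H}⁺: AF→EGJ adds E, G, J → {A, E, F, G, H, J}. Minimal: {F, H}⁺ = {F, H}; {A, H}⁺ = {A, H}; {A, F}⁺ = {A, E, F, G, J} — none reach the full schema.
{F, G, H}⁺: G→AE adds A, E; AF→EGJ adds J → {A, E, F, G, H, J}. Minimal: {G, H}⁺ = {A, E, G, H}; {F, H}⁺ = {F, H}; {F, G}⁺ = {A, E, F, G, J} — none reach the full schema.
Any other superkey contains one of these as a subset, so there are no further candidate keys.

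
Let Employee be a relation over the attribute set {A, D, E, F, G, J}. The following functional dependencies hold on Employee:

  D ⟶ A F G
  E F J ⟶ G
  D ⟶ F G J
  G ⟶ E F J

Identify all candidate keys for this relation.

D

Attribute D never appears on the right-hand side of any dependency, so D must belong to every candidate key.
{D}⁺ = {A, D, E, F, G, J}, which is all of the schema, so {D} is the only candidate key.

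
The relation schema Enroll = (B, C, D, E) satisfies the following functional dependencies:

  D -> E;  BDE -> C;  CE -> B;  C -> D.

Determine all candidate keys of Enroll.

{C}, {B, D}

{C}⁺: C→D adds D; D→E adds E; CE→B adds B → {B, C, D, E}.
{B, D}⁺: D→E adds E; BDE→C adds C → {B, C, D, E}. Minimal: {D}⁺ = {D, E}; {B}⁺ = {B} — none reach the full schema.
Any other superkey contains one of these as a subset, so there are no further candidate keys.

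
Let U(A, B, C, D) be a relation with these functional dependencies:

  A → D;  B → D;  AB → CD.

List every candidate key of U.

{A, B}

{A, B}⁺: A→D adds D; AB→CD adds C → {A, B, C, D}.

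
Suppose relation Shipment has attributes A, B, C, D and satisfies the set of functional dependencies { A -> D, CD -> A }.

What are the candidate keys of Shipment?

(A, B, C); (B, C, D)

Attributes B, C never appear on any right-hand side, so every candidate key must contain {B, C}.
{B, C}⁺ = {B, C}, which is not all of the schema, so we must add further attributes.
{A, B, C}⁺: A→D adds D → {A, B, C, D}. Minimal: {B, C}⁺ = {B, C}; {A, C}⁺ = {A, C, D}; {A, B}⁺ = {A, B, D} — none reach the full schema.
{B, C, D}⁺: CD→A adds A → {A, B, C, D}. Minimal: {C, D}⁺ = {A, C, D}; {B, D}⁺ = {B, D}; {B, C}⁺ = {B, C} — none reach the full schema.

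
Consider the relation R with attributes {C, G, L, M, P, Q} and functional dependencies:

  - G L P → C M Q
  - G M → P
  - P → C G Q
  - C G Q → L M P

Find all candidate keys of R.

{P}⁺: P→CGQ adds C, G, Q; CGQ→LMP adds L, M → {C, G, L, M, P, Q}.
{G, M}⁺: GM→P adds P; P→CGQ adds C, Q; CGQ→LMP adds L → {C, G, L, M, P, Q}. Minimal: {M}⁺ = {M}; {G}⁺ = {G} — none reach the full schema.
{C, G, Q}⁺: CGQ→LMP adds L, M, P → {C, G, L, M, P, Q}. Minimal: {G, Q}⁺ = {G, Q}; {C, Q}⁺ = {C, Q}; {C, G}⁺ = {C, G} — none reach the full schema.

{P}, {G, M}, {C, G, Q}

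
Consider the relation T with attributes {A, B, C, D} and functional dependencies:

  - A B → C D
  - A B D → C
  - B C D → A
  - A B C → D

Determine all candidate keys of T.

Attribute B never appears on the right-hand side of any dependency, so B must belong to every candidate key.
{B}⁺ = {B}, which is not all of the schema, so we must add further attributes.
{A, B}⁺: AB→CD adds C, D → {A, B, C, D}.
{B, C, D}⁺: BCD→A adds A → {A, B, C, D}.
Any other superkey contains one of these as a subset, so there are no further candidate keys.

AB; BCD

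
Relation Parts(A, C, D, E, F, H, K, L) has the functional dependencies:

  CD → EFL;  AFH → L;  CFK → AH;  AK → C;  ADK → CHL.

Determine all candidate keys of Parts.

ADK, CDK

Attributes D, K never appear on any right-hand side, so every candidate key must contain {D, K}.
{D, K}⁺ = {D, K}, which is not all of the schema, so we must add further attributes.
{A, D, K}⁺: AK→C adds C; ADK→CHL adds H, L; CD→EFL adds E, F → {A, C, D, E, F, H, K, L}. Minimal: {D, K}⁺ = {D, K}; {A, K}⁺ = {A, C, K}; {A, D}⁺ = {A, D} — none reach the full schema.
{C, D, K}⁺: CD→EFL adds E, F, L; CFK→AH adds A, H → {A, C, D, E, F, H, K, L}. Minimal: {D, K}⁺ = {D, K}; {C, K}⁺ = {C, K}; {C, D}⁺ = {C, D, E, F, L} — none reach the full schema.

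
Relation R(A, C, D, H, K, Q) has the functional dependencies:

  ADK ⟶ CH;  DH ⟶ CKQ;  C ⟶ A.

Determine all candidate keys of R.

{D, H}; {A, D, K}; {C, D, K}

Attribute D never appears on the right-hand side of any dependency, so D must belong to every candidate key.
{D}⁺ = {D}, which is not all of the schema, so we must add further attributes.
{D, H}⁺: DH→CKQ adds C, K, Q; C→A adds A → {A, C, D, H, K, Q}. Minimal: {H}⁺ = {H}; {D}⁺ = {D} — none reach the full schema.
{A, D, K}⁺: ADK→CH adds C, H; DH→CKQ adds Q → {A, C, D, H, K, Q}. Minimal: {D, K}⁺ = {D, K}; {A, K}⁺ = {A, K}; {A, D}⁺ = {A, D} — none reach the full schema.
{C, D, K}⁺: C→A adds A; ADK→CH adds H; DH→CKQ adds Q → {A, C, D, H, K, Q}. Minimal: {D, K}⁺ = {D, K}; {C, K}⁺ = {A, C, K}; {C, D}⁺ = {A, C, D} — none reach the full schema.
Any other superkey contains one of these as a subset, so there are no further candidate keys.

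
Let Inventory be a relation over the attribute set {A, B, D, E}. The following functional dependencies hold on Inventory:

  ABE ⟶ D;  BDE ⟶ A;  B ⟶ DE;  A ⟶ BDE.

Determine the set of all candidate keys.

{A}⁺: A→BDE adds B, D, E → {A, B, D, E}.
{B}⁺: B→DE adds D, E; BDE→A adds A → {A, B, D, E}.
Any other superkey contains one of these as a subset, so there are no further candidate keys.

(A), (B)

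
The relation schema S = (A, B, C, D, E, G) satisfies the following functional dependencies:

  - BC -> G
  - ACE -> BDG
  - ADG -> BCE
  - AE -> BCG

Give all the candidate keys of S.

Attribute A never appears on the right-hand side of any dependency, so A must belong to every candidate key.
{A}⁺ = {A}, which is not all of the schema, so we must add further attributes.
{A, E}⁺: AE→BCG adds B, C, G; ACE→BDG adds D → {A, B, C, D, E, G}.
{A, D, G}⁺: ADG→BCE adds B, C, E → {A, B, C, D, E, G}.
{A, B, C, D}⁺: BC→G adds G; ADG→BCE adds E → {A, B, C, D, E, G}.
Any other superkey contains one of these as a subset, so there are no further candidate keys.

{A, E}, {A, D, G}, {A, B, C, D}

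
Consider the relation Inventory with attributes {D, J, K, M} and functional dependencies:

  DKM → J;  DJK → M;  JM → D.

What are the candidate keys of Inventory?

{D, J, K}⁺: DJK→M adds M → {D, J, K, M}. Minimal: {J, K}⁺ = {J, K}; {D, K}⁺ = {D, K}; {D, J}⁺ = {D, J} — none reach the full schema.
{D, K, M}⁺: DKM→J adds J → {D, J, K, M}. Minimal: {K, M}⁺ = {K, M}; {D, M}⁺ = {D, M}; {D, K}⁺ = {D, K} — none reach the full schema.
{J, K, M}⁺: JM→D adds D → {D, J, K, M}. Minimal: {K, M}⁺ = {K, M}; {J, M}⁺ = {D, J, M}; {J, K}⁺ = {J, K} — none reach the full schema.

{D, J, K}; {D, K, M}; {J, K, M}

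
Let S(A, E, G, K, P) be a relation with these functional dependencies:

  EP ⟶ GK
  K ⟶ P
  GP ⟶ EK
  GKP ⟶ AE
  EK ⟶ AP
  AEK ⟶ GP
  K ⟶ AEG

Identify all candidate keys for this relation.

{K}⁺: K→P adds P; K→AEG adds A, E, G → {A, E, G, K, P}.
{E, P}⁺: EP→GK adds G, K; GKP→AE adds A → {A, E, G, K, P}. Minimal: {P}⁺ = {P}; {E}⁺ = {E} — none reach the full schema.
{G, P}⁺: GP→EK adds E, K; GKP→AE adds A → {A, E, G, K, P}. Minimal: {P}⁺ = {P}; {G}⁺ = {G} — none reach the full schema.

K, EP, GP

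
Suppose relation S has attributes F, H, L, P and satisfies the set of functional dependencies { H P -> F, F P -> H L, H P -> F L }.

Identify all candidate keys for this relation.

{F, P}, {H, P}

Attribute P never appears on the right-hand side of any dependency, so P must belong to every candidate key.
{P}⁺ = {P}, which is not all of the schema, so we must add further attributes.
{F, P}⁺: FP→HL adds H, L → {F, H, L, P}. Minimal: {P}⁺ = {P}; {F}⁺ = {F} — none reach the full schema.
{H, P}⁺: HP→F adds F; FP→HL adds L → {F, H, L, P}. Minimal: {P}⁺ = {P}; {H}⁺ = {H} — none reach the full schema.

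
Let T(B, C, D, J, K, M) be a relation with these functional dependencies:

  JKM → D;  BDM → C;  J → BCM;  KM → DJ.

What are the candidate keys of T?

Attribute K never appears on the right-hand side of any dependency, so K must belong to every candidate key.
{K}⁺ = {K}, which is not all of the schema, so we must add further attributes.
{J, K}⁺: J→BCM adds B, C, M; KM→DJ adds D → {B, C, D, J, K, M}.
{K, M}⁺: KM→DJ adds D, J; J→BCM adds B, C → {B, C, D, J, K, M}.

{J, K}, {K, M}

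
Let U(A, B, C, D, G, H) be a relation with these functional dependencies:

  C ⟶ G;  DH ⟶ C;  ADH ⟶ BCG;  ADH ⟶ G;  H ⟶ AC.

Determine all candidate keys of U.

Attributes D, H never appear on any right-hand side, so every candidate key must contain {D, H}.
{D, H}⁺ = {A, B, C, D, G, H}, which is all of the schema, so {D, H} is the only candidate key.

DH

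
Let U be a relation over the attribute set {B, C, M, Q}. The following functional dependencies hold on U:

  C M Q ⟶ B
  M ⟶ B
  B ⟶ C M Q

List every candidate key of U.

{B}⁺: B→CMQ adds C, M, Q → {B, C, M, Q}.
{M}⁺: M→B adds B; B→CMQ adds C, Q → {B, C, M, Q}.

{B}, {M}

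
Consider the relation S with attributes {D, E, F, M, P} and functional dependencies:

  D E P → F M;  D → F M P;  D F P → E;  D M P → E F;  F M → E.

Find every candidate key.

D

Attribute D never appears on the right-hand side of any dependency, so D must belong to every candidate key.
{D}⁺ = {D, E, F, M, P}, which is all of the schema, so {D} is the only candidate key.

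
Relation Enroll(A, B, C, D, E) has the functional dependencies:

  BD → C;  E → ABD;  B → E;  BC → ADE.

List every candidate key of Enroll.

{B}, {E}

{B}⁺: B→E adds E; E→ABD adds A, D; BD→C adds C → {A, B, C, D, E}.
{E}⁺: E→ABD adds A, B, D; BD→C adds C → {A, B, C, D, E}.
Any other superkey contains one of these as a subset, so there are no further candidate keys.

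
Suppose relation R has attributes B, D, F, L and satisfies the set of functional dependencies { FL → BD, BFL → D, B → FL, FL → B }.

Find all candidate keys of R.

{B}, {F, L}

{B}⁺: B→FL adds F, L; FL→BD adds D → {B, D, F, L}.
{F, L}⁺: FL→BD adds B, D → {B, D, F, L}. Minimal: {L}⁺ = {L}; {F}⁺ = {F} — none reach the full schema.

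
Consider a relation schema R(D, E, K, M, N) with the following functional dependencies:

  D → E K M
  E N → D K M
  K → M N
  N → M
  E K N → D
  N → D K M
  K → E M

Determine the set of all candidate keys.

{D}; {K}; {N}

{D}⁺: D→EKM adds E, K, M; K→MN adds N → {D, E, K, M, N}.
{K}⁺: K→MN adds M, N; N→DKM adds D; K→EM adds E → {D, E, K, M, N}.
{N}⁺: N→M adds M; N→DKM adds D, K; K→EM adds E → {D, E, K, M, N}.
Any other superkey contains one of these as a subset, so there are no further candidate keys.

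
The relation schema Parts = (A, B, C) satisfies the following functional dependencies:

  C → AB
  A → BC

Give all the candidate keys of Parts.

{A}, {C}

{A}⁺: A→BC adds B, C → {A, B, C}.
{C}⁺: C→AB adds A, B → {A, B, C}.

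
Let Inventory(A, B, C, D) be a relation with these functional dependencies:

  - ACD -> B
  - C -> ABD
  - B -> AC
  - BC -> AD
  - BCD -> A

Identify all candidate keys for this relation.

{B}⁺: B→AC adds A, C; BC→AD adds D → {A, B, C, D}.
{C}⁺: C→ABD adds A, B, D → {A, B, C, D}.

{B}; {C}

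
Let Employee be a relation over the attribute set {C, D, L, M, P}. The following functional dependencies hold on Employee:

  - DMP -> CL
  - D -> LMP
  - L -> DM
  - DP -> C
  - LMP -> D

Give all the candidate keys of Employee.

{D}⁺: D→LMP adds L, M, P; DP→C adds C → {C, D, L, M, P}.
{L}⁺: L→DM adds D, M; D→LMP adds P; DP→C adds C → {C, D, L, M, P}.
Any other superkey contains one of these as a subset, so there are no further candidate keys.

(D), (L)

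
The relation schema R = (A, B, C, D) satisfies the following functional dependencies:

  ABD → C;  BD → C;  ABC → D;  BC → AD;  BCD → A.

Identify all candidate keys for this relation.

(B, C), (B, D)

{B, C}⁺: BC→AD adds A, D → {A, B, C, D}. Minimal: {C}⁺ = {C}; {B}⁺ = {B} — none reach the full schema.
{B, D}⁺: BD→C adds C; BC→AD adds A → {A, B, C, D}. Minimal: {D}⁺ = {D}; {B}⁺ = {B} — none reach the full schema.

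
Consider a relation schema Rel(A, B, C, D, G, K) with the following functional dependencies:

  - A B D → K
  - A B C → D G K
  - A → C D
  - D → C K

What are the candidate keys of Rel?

{A, B}⁺: A→CD adds C, D; D→CK adds K; ABC→DGK adds G → {A, B, C, D, G, K}. Minimal: {B}⁺ = {B}; {A}⁺ = {A, C, D, K} — none reach the full schema.
No other minimal superkey exists.

AB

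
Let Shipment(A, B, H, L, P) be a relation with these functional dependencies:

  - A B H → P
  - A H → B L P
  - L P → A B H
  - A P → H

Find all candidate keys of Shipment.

(A, H), (A, P), (L, P)

{A, H}⁺: AH→BLP adds B, L, P → {A, B, H, L, P}. Minimal: {H}⁺ = {H}; {A}⁺ = {A} — none reach the full schema.
{A, P}⁺: AP→H adds H; AH→BLP adds B, L → {A, B, H, L, P}. Minimal: {P}⁺ = {P}; {A}⁺ = {A} — none reach the full schema.
{L, P}⁺: LP→ABH adds A, B, H → {A, B, H, L, P}. Minimal: {P}⁺ = {P}; {L}⁺ = {L} — none reach the full schema.
Any other superkey contains one of these as a subset, so there are no further candidate keys.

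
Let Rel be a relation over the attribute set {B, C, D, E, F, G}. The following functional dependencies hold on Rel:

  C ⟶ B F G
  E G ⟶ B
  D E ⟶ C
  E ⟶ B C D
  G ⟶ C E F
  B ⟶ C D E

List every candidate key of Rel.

{B}⁺: B→CDE adds C, D, E; C→BFG adds F, G → {B, C, D, E, F, G}.
{C}⁺: C→BFG adds B, F, G; G→CEF adds E; B→CDE adds D → {B, C, D, E, F, G}.
{E}⁺: E→BCD adds B, C, D; C→BFG adds F, G → {B, C, D, E, F, G}.
{G}⁺: G→CEF adds C, E, F; C→BFG adds B; E→BCD adds D → {B, C, D, E, F, G}.

B; C; E; G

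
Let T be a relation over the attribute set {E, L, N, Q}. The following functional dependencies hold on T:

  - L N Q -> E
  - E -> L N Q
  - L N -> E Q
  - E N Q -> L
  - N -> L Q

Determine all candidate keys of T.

{E}⁺: E→LNQ adds L, N, Q → {E, L, N, Q}.
{N}⁺: N→LQ adds L, Q; LNQ→E adds E → {E, L, N, Q}.

(E), (N)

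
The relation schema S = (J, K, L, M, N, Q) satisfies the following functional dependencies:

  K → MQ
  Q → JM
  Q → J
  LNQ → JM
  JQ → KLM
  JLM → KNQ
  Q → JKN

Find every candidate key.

{K}⁺: K→MQ adds M, Q; Q→JM adds J; JQ→KLM adds L; JLM→KNQ adds N → {J, K, L, M, N, Q}.
{Q}⁺: Q→JM adds J, M; JQ→KLM adds K, L; JLM→KNQ adds N → {J, K, L, M, N, Q}.
{J, L, M}⁺: JLM→KNQ adds K, N, Q → {J, K, L, M, N, Q}. Minimal: {L, M}⁺ = {L, M}; {J, M}⁺ = {J, M}; {J, L}⁺ = {J, L} — none reach the full schema.
Any other superkey contains one of these as a subset, so there are no further candidate keys.

{K}, {Q}, {J, L, M}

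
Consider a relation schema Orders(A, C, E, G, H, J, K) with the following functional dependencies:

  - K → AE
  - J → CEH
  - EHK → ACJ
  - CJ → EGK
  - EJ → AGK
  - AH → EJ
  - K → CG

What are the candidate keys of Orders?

(J); (A, H); (H, K)

{J}⁺: J→CEH adds C, E, H; CJ→EGK adds G, K; EJ→AGK adds A → {A, C, E, G, H, J, K}.
{A, H}⁺: AH→EJ adds E, J; J→CEH adds C; CJ→EGK adds G, K → {A, C, E, G, H, J, K}.
{H, K}⁺: K→AE adds A, E; EHK→ACJ adds C, J; CJ→EGK adds G → {A, C, E, G, H, J, K}.
Any other superkey contains one of these as a subset, so there are no further candidate keys.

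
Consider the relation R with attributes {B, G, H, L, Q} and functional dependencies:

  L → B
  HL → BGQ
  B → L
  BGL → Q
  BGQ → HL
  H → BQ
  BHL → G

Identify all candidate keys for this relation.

(H), (B, G), (G, L)

{H}⁺: H→BQ adds B, Q; B→L adds L; BHL→G adds G → {B, G, H, L, Q}.
{B, G}⁺: B→L adds L; BGL→Q adds Q; BGQ→HL adds H → {B, G, H, L, Q}.
{G, L}⁺: L→B adds B; BGL→Q adds Q; BGQ→HL adds H → {B, G, H, L, Q}.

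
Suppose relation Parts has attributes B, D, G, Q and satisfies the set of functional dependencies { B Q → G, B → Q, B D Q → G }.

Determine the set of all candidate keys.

(B, D)

{B, D}⁺: B→Q adds Q; BDQ→G adds G → {B, D, G, Q}. Minimal: {D}⁺ = {D}; {B}⁺ = {B, G, Q} — none reach the full schema.
No other minimal superkey exists.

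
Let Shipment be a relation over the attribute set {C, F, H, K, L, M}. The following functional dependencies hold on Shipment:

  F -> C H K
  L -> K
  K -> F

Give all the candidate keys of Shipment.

{L, M}

Attributes L, M never appear on any right-hand side, so every candidate key must contain {L, M}.
{L, M}⁺ = {C, F, H, K, L, M}, which is all of the schema, so {L, M} is the only candidate key.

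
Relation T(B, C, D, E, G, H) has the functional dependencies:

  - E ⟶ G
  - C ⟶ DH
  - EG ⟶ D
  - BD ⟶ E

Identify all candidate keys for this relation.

{B, C}⁺: C→DH adds D, H; BD→E adds E; E→G adds G → {B, C, D, E, G, H}. Minimal: {C}⁺ = {C, D, H}; {B}⁺ = {B} — none reach the full schema.
No other minimal superkey exists.

{B, C}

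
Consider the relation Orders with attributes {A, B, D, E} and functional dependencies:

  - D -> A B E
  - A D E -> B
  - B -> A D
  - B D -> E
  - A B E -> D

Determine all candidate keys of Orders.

{B}⁺: B→AD adds A, D; BD→E adds E → {A, B, D, E}.
{D}⁺: D→ABE adds A, B, E → {A, B, D, E}.

{B}; {D}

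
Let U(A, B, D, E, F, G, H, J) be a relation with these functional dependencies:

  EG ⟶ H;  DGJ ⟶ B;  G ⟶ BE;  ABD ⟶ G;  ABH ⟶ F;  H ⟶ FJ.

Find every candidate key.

Attributes A, D never appear on any right-hand side, so every candidate key must contain {A, D}.
{A, D}⁺ = {A, D}, which is not all of the schema, so we must add further attributes.
{A, B, D}⁺: ABD→G adds G; G→BE adds E; EG→H adds H; ABH→F adds F; H→FJ adds J → {A, B, D, E, F, G, H, J}. Minimal: {B, D}⁺ = {B, D}; {A, D}⁺ = {A, D}; {A, B}⁺ = {A, B} — none reach the full schema.
{A, D, G}⁺: G→BE adds B, E; EG→H adds H; ABH→F adds F; H→FJ adds J → {A, B, D, E, F, G, H, J}. Minimal: {D, G}⁺ = {B, D, E, F, G, H, J}; {A, G}⁺ = {A, B, E, F, G, H, J}; {A, D}⁺ = {A, D} — none reach the full schema.

ABD, ADG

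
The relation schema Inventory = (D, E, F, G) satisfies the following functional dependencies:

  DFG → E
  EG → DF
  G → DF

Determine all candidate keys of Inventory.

Attribute G never appears on the right-hand side of any dependency, so G must belong to every candidate key.
{G}⁺ = {D, E, F, G}, which is all of the schema, so {G} is the only candidate key.

G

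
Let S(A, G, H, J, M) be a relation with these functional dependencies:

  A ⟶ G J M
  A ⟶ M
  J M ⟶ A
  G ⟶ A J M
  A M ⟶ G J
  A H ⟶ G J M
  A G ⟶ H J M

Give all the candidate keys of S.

A, G, JM

{A}⁺: A→GJM adds G, J, M; AG→HJM adds H → {A, G, H, J, M}.
{G}⁺: G→AJM adds A, J, M; AG→HJM adds H → {A, G, H, J, M}.
{J, M}⁺: JM→A adds A; AM→GJ adds G; AG→HJM adds H → {A, G, H, J, M}. Minimal: {M}⁺ = {M}; {J}⁺ = {J} — none reach the full schema.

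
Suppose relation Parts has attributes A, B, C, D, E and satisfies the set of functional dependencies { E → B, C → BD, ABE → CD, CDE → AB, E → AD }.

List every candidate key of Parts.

Attribute E never appears on the right-hand side of any dependency, so E must belong to every candidate key.
{E}⁺ = {A, B, C, D, E}, which is all of the schema, so {E} is the only candidate key.

{E}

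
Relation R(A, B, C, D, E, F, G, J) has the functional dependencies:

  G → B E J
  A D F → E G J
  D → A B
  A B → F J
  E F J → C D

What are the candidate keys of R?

{D}⁺: D→AB adds A, B; AB→FJ adds F, J; ADF→EGJ adds E, G; EFJ→CD adds C → {A, B, C, D, E, F, G, J}.
{A, G}⁺: G→BEJ adds B, E, J; AB→FJ adds F; EFJ→CD adds C, D → {A, B, C, D, E, F, G, J}. Minimal: {G}⁺ = {B, E, G, J}; {A}⁺ = {A} — none reach the full schema.
{F, G}⁺: G→BEJ adds B, E, J; EFJ→CD adds C, D; D→AB adds A → {A, B, C, D, E, F, G, J}. Minimal: {G}⁺ = {B, E, G, J}; {F}⁺ = {F} — none reach the full schema.
{A, B, E}⁺: AB→FJ adds F, J; EFJ→CD adds C, D; ADF→EGJ adds G → {A, B, C, D, E, F, G, J}. Minimal: {B, E}⁺ = {B, E}; {A, E}⁺ = {A, E}; {A, B}⁺ = {A, B, F, J} — none reach the full schema.
{E, F, J}⁺: EFJ→CD adds C, D; D→AB adds A, B; ADF→EGJ adds G → {A, B, C, D, E, F, G, J}. Minimal: {F, J}⁺ = {F, J}; {E, J}⁺ = {E, J}; {E, F}⁺ = {E, F} — none reach the full schema.
Any other superkey contains one of these as a subset, so there are no further candidate keys.

(D), (A, G), (F, G), (A, B, E), (E, F, J)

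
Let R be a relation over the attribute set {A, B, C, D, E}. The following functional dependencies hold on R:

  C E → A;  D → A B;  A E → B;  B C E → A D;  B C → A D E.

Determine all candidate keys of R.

Attribute C never appears on the right-hand side of any dependency, so C must belong to every candidate key.
{C}⁺ = {C}, which is not all of the schema, so we must add further attributes.
{B, C}⁺: BC→ADE adds A, D, E → {A, B, C, D, E}. Minimal: {C}⁺ = {C}; {B}⁺ = {B} — none reach the full schema.
{C, D}⁺: D→AB adds A, B; BC→ADE adds E → {A, B, C, D, E}. Minimal: {D}⁺ = {A, B, D}; {C}⁺ = {C} — none reach the full schema.
{C, E}⁺: CE→A adds A; AE→B adds B; BCE→AD adds D → {A, B, C, D, E}. Minimal: {E}⁺ = {E}; {C}⁺ = {C} — none reach the full schema.
Any other superkey contains one of these as a subset, so there are no further candidate keys.

(B, C), (C, D), (C, E)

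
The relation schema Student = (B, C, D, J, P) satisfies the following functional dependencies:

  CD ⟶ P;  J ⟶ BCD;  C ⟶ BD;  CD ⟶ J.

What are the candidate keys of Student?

{C}⁺: C→BD adds B, D; CD→J adds J; CD→P adds P → {B, C, D, J, P}.
{J}⁺: J→BCD adds B, C, D; CD→P adds P → {B, C, D, J, P}.

{C}, {J}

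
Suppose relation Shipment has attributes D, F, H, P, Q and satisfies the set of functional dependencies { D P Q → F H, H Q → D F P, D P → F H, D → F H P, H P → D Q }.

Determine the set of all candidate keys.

{D}⁺: D→FHP adds F, H, P; HP→DQ adds Q → {D, F, H, P, Q}.
{H, P}⁺: HP→DQ adds D, Q; DPQ→FH adds F → {D, F, H, P, Q}. Minimal: {P}⁺ = {P}; {H}⁺ = {H} — none reach the full schema.
{H, Q}⁺: HQ→DFP adds D, F, P → {D, F, H, P, Q}. Minimal: {Q}⁺ = {Q}; {H}⁺ = {H} — none reach the full schema.
Any other superkey contains one of these as a subset, so there are no further candidate keys.

(D), (H, P), (H, Q)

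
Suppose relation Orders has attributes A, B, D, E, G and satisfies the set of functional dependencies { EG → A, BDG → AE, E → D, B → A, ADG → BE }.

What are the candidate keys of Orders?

Attribute G never appears on the right-hand side of any dependency, so G must belong to every candidate key.
{G}⁺ = {G}, which is not all of the schema, so we must add further attributes.
{E, G}⁺: EG→A adds A; E→D adds D; ADG→BE adds B → {A, B, D, E, G}. Minimal: {G}⁺ = {G}; {E}⁺ = {D, E} — none reach the full schema.
{A, D, G}⁺: ADG→BE adds B, E → {A, B, D, E, G}. Minimal: {D, G}⁺ = {D, G}; {A, G}⁺ = {A, G}; {A, D}⁺ = {A, D} — none reach the full schema.
{B, D, G}⁺: BDG→AE adds A, E → {A, B, D, E, G}. Minimal: {D, G}⁺ = {D, G}; {B, G}⁺ = {A, B, G}; {B, D}⁺ = {A, B, D} — none reach the full schema.
Any other superkey contains one of these as a subset, so there are no further candidate keys.

EG, ADG, BDG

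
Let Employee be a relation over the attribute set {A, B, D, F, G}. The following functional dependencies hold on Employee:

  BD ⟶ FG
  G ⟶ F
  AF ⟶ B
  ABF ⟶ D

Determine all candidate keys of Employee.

AF; AG; ABD

Attribute A never appears on the right-hand side of any dependency, so A must belong to every candidate key.
{A}⁺ = {A}, which is not all of the schema, so we must add further attributes.
{A, F}⁺: AF→B adds B; ABF→D adds D; BD→FG adds G → {A, B, D, F, G}. Minimal: {F}⁺ = {F}; {A}⁺ = {A} — none reach the full schema.
{A, G}⁺: G→F adds F; AF→B adds B; ABF→D adds D → {A, B, D, F, G}. Minimal: {G}⁺ = {F, G}; {A}⁺ = {A} — none reach the full schema.
{A, B, D}⁺: BD→FG adds F, G → {A, B, D, F, G}. Minimal: {B, D}⁺ = {B, D, F, G}; {A, D}⁺ = {A, D}; {A, B}⁺ = {A, B} — none reach the full schema.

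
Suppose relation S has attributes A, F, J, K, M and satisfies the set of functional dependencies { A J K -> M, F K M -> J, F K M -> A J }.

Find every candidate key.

{F, K, M}; {A, F, J, K}

Attributes F, K never appear on any right-hand side, so every candidate key must contain {F, K}.
{F, K}⁺ = {F, K}, which is not all of the schema, so we must add further attributes.
{F, K, M}⁺: FKM→J adds J; FKM→AJ adds A → {A, F, J, K, M}. Minimal: {K, M}⁺ = {K, M}; {F, M}⁺ = {F, M}; {F, K}⁺ = {F, K} — none reach the full schema.
{A, F, J, K}⁺: AJK→M adds M → {A, F, J, K, M}. Minimal: {F, J, K}⁺ = {F, J, K}; {A, J, K}⁺ = {A, J, K, M}; {A, F, K}⁺ = {A, F, K}; … — none reach the full schema.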